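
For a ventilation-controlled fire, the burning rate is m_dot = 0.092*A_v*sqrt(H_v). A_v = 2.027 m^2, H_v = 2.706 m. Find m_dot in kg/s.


sqrt(H_v) = 1.6450
m_dot = 0.092 * 2.027 * 1.6450 = 0.30676 kg/s

0.30676 kg/s


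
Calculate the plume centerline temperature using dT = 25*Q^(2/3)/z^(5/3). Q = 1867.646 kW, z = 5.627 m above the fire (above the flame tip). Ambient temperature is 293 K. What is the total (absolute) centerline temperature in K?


Q^(2/3) = 151.66
z^(5/3) = 17.802
dT = 25 * 151.66 / 17.802 = 212.98 K
T = 293 + 212.98 = 505.98 K

505.98 K


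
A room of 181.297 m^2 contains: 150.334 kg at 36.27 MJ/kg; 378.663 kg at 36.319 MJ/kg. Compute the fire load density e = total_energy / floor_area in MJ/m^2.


Total energy = 150.334*36.27 + 378.663*36.319
= 5452.614 + 13752.66
= 19205.28 MJ
e = 19205.28 / 181.297 = 105.93 MJ/m^2

105.93 MJ/m^2


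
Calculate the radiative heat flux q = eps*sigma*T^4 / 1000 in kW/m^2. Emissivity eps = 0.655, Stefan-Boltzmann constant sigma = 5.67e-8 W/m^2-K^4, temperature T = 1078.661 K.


T^4 = 1.3538e+12
q = 0.655 * 5.67e-8 * 1.3538e+12 / 1000 = 50.276 kW/m^2

50.276 kW/m^2


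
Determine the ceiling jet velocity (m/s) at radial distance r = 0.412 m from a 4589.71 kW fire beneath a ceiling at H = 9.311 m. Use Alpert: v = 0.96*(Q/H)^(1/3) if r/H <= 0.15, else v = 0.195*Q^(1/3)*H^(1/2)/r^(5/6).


r/H = 0.412 / 9.311 = 0.044249
r/H <= 0.15, so v = 0.96*(Q/H)^(1/3)
Q/H = 492.93
(Q/H)^(1/3) = 7.8994
v = 0.96 * 7.8994 = 7.5835 m/s

7.5835 m/s


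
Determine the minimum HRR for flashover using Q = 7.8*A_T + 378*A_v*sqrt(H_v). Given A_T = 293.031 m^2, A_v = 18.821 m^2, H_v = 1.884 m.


7.8*A_T = 2285.6
sqrt(H_v) = 1.3726
378*A_v*sqrt(H_v) = 9765.1
Q = 2285.6 + 9765.1 = 12051 kW

12051 kW


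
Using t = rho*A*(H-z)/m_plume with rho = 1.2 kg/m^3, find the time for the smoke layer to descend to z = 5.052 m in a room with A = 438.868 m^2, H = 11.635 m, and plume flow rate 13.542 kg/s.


H - z = 6.583 m
t = 1.2 * 438.868 * 6.583 / 13.542 = 256.01 s

256.01 s


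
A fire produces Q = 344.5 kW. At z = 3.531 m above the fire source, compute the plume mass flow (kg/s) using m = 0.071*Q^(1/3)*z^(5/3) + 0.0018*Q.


Q^(1/3) = 7.0102
z^(5/3) = 8.1877
First term = 0.071 * 7.0102 * 8.1877 = 4.0752
Second term = 0.0018 * 344.5 = 0.62010
m = 4.6953 kg/s

4.6953 kg/s


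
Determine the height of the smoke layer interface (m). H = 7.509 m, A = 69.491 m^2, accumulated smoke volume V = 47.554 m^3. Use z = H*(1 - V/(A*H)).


V/(A*H) = 0.091133
1 - 0.091133 = 0.90887
z = 7.509 * 0.90887 = 6.8247 m

6.8247 m


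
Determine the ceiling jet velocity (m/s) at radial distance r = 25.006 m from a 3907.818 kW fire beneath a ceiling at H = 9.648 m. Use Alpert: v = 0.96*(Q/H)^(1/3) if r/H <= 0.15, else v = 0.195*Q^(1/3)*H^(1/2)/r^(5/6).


r/H = 25.006 / 9.648 = 2.5918
r/H > 0.15, so v = 0.195*Q^(1/3)*H^(1/2)/r^(5/6)
Q^(1/3) = 15.751
H^(1/2) = 3.1061
r^(5/6) = 14.623
v = 0.195 * 15.751 * 3.1061 / 14.623 = 0.65242 m/s

0.65242 m/s


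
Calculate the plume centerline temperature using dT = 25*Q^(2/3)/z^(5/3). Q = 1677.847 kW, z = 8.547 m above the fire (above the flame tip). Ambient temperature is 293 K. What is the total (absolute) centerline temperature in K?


Q^(2/3) = 141.20
z^(5/3) = 35.729
dT = 25 * 141.20 / 35.729 = 98.799 K
T = 293 + 98.799 = 391.80 K

391.80 K


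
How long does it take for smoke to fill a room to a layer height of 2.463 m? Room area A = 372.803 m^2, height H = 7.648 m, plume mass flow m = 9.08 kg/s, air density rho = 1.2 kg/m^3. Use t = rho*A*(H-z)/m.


H - z = 5.185 m
t = 1.2 * 372.803 * 5.185 / 9.08 = 255.46 s

255.46 s


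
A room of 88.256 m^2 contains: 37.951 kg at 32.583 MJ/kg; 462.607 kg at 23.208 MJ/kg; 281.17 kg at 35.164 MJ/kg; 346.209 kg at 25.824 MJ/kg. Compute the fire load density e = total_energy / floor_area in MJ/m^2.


Total energy = 37.951*32.583 + 462.607*23.208 + 281.17*35.164 + 346.209*25.824
= 1236.557 + 10736.18 + 9887.062 + 8940.501
= 30800.30 MJ
e = 30800.30 / 88.256 = 348.99 MJ/m^2

348.99 MJ/m^2


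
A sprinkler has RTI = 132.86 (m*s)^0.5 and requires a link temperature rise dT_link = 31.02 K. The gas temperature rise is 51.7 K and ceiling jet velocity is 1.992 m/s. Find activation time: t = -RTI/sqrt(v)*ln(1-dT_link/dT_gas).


dT_link/dT_gas = 0.6
ln(1 - 0.6) = -0.91629
t = -132.86 / sqrt(1.992) * -0.91629 = 86.255 s

86.255 s


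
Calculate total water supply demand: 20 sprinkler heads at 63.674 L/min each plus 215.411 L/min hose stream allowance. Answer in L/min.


Sprinkler demand = 20 * 63.674 = 1273.48 L/min
Total = 1273.48 + 215.411 = 1488.891 L/min

1488.891 L/min


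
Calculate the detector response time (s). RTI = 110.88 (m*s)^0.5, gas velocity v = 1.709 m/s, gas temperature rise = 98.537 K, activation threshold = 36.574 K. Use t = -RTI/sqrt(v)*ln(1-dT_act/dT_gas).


dT_act/dT_gas = 0.37117
ln(1 - 0.37117) = -0.46389
t = -110.88 / sqrt(1.709) * -0.46389 = 39.346 s

39.346 s


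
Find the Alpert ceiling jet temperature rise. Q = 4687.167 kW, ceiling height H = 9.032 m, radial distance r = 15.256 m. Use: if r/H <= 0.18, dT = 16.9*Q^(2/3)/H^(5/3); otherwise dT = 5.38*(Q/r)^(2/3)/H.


r/H = 15.256 / 9.032 = 1.6891
r/H > 0.18, so dT = 5.38*(Q/r)^(2/3)/H
Q/r = 307.23
(Q/r)^(2/3) = 45.532
dT = 5.38 * 45.532 / 9.032 = 27.121 K

27.121 K


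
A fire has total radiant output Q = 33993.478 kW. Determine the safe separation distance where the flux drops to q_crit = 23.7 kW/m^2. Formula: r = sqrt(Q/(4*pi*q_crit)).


4*pi*q_crit = 297.82
Q/(4*pi*q_crit) = 114.14
r = sqrt(114.14) = 10.684 m

10.684 m


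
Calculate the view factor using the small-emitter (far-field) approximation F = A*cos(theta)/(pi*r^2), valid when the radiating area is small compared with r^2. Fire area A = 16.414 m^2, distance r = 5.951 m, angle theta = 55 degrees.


cos(55 deg) = 0.57358
pi*r^2 = 111.26
F = 16.414 * 0.57358 / 111.26 = 0.084621

0.084621


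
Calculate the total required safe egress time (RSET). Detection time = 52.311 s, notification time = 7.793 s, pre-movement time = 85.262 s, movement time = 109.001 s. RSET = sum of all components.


Total = 52.311 + 7.793 + 85.262 + 109.001 = 254.367 s

254.367 s


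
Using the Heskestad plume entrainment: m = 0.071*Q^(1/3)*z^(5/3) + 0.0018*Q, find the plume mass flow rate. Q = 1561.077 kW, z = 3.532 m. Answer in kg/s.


Q^(1/3) = 11.600
z^(5/3) = 8.1916
First term = 0.071 * 11.600 * 8.1916 = 6.7468
Second term = 0.0018 * 1561.077 = 2.8099
m = 9.5568 kg/s

9.5568 kg/s


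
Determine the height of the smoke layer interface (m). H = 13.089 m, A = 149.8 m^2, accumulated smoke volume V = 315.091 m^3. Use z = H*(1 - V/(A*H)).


V/(A*H) = 0.16070
1 - 0.16070 = 0.83930
z = 13.089 * 0.83930 = 10.986 m

10.986 m


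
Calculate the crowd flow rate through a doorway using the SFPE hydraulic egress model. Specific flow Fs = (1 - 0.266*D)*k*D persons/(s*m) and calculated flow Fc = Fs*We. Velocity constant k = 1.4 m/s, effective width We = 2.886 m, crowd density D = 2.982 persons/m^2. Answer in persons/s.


1 - 0.266*D = 1 - 0.266*2.982 = 0.20679
Fs = 0.20679 * 1.4 * 2.982 = 0.86330 persons/(s*m)
Fc = 0.86330 * 2.886 = 2.4915 persons/s

2.4915 persons/s


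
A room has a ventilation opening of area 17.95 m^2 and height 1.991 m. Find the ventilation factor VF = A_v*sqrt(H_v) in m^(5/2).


sqrt(H_v) = 1.4110
VF = 17.95 * 1.4110 = 25.328 m^(5/2)

25.328 m^(5/2)


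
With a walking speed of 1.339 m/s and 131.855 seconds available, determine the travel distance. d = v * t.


d = 1.339 * 131.855 = 176.55 m

176.55 m


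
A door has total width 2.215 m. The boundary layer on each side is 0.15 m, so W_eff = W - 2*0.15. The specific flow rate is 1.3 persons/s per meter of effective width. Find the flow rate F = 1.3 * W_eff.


W_eff = 2.215 - 0.30 = 1.915 m
F = 1.3 * 1.915 = 2.4895 persons/s

2.4895 persons/s


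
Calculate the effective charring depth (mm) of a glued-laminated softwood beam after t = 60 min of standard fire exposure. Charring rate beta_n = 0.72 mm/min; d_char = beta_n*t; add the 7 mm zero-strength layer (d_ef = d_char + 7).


d_char = 0.72 * 60 = 43.2 mm
d_ef = 43.2 + 1.0*7 = 50.2 mm

50.2 mm


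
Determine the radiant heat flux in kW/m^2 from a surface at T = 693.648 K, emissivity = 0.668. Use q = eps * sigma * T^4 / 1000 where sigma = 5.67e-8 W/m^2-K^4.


T^4 = 2.3150e+11
q = 0.668 * 5.67e-8 * 2.3150e+11 / 1000 = 8.7683 kW/m^2

8.7683 kW/m^2


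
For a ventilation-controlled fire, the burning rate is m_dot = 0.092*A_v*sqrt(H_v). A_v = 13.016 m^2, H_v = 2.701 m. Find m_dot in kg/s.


sqrt(H_v) = 1.6435
m_dot = 0.092 * 13.016 * 1.6435 = 1.9680 kg/s

1.9680 kg/s


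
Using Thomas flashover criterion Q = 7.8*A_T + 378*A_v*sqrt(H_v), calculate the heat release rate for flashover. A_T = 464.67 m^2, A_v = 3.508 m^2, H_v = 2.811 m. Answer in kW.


7.8*A_T = 3624.426
sqrt(H_v) = 1.6766
378*A_v*sqrt(H_v) = 2223.2
Q = 3624.426 + 2223.2 = 5847.6 kW

5847.6 kW


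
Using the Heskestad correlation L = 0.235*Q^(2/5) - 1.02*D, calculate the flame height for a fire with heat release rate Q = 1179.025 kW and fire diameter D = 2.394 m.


Q^(2/5) = 16.928
0.235 * Q^(2/5) = 3.9781
1.02 * D = 2.4419
L = 1.5362 m

1.5362 m


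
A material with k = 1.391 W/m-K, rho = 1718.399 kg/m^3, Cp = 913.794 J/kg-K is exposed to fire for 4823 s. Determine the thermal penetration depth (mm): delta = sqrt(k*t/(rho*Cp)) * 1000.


alpha = 1.391 / (1718.399 * 913.794) = 8.8584e-07 m^2/s
alpha * t = 0.0042724
delta = sqrt(0.0042724) * 1000 = 65.364 mm

65.364 mm


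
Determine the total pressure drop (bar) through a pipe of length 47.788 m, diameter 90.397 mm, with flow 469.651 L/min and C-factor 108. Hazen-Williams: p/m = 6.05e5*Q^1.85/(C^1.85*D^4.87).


Q^1.85 = 87657
C^1.85 = 5778.8
D^4.87 = 3.3610e+09
p/m = 0.0027305 bar/m
p_total = 0.0027305 * 47.788 = 0.13048 bar

0.13048 bar


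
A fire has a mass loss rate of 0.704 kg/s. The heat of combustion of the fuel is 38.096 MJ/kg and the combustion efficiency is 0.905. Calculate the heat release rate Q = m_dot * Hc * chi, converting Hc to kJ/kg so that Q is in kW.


Hc = 38.096 MJ/kg = 38.096 * 1000 kJ/kg = 38096 kJ/kg
Q = 0.704 kg/s * 38096 kJ/kg * 0.905 = 24272 kW

24272 kW


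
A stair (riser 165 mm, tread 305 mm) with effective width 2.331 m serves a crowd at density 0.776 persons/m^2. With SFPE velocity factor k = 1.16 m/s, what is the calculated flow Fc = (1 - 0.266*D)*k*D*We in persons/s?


1 - 0.266*D = 1 - 0.266*0.776 = 0.79358
Fs = 0.79358 * 1.16 * 0.776 = 0.71435 persons/(s*m)
Fc = 0.71435 * 2.331 = 1.6652 persons/s

1.6652 persons/s


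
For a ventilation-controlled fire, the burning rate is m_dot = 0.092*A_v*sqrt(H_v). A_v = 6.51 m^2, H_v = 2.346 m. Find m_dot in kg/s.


sqrt(H_v) = 1.5317
m_dot = 0.092 * 6.51 * 1.5317 = 0.91735 kg/s

0.91735 kg/s


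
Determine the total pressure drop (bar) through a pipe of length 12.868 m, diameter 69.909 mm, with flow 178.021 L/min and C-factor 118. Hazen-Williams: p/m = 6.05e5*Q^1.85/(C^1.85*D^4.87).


Q^1.85 = 14567
C^1.85 = 6807.4
D^4.87 = 9.6134e+08
p/m = 0.0013467 bar/m
p_total = 0.0013467 * 12.868 = 0.017329 bar

0.017329 bar


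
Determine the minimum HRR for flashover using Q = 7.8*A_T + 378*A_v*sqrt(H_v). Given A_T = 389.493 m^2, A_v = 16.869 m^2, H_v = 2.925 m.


7.8*A_T = 3038.0
sqrt(H_v) = 1.7103
378*A_v*sqrt(H_v) = 10905
Q = 3038.0 + 10905 = 13944 kW

13944 kW


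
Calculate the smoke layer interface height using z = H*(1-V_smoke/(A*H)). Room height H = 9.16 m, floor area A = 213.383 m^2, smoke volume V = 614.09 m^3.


V/(A*H) = 0.31418
1 - 0.31418 = 0.68582
z = 9.16 * 0.68582 = 6.2821 m

6.2821 m


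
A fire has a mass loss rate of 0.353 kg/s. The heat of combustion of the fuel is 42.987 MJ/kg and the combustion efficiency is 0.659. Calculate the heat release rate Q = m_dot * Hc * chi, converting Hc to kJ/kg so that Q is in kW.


Hc = 42.987 MJ/kg = 42.987 * 1000 kJ/kg = 42987 kJ/kg
Q = 0.353 kg/s * 42987 kJ/kg * 0.659 = 9999.9 kW

9999.9 kW


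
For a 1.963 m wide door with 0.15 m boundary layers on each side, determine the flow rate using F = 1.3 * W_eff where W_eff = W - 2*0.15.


W_eff = 1.963 - 0.30 = 1.663 m
F = 1.3 * 1.663 = 2.1619 persons/s

2.1619 persons/s


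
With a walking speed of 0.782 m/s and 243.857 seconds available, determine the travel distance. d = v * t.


d = 0.782 * 243.857 = 190.70 m

190.70 m


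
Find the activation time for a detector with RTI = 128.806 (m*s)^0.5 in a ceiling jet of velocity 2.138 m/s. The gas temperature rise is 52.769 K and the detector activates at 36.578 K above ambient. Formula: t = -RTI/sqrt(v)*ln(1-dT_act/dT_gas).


dT_act/dT_gas = 0.69317
ln(1 - 0.69317) = -1.1815
t = -128.806 / sqrt(2.138) * -1.1815 = 104.08 s

104.08 s


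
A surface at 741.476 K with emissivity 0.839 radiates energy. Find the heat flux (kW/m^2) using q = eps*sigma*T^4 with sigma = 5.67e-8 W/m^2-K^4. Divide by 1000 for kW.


T^4 = 3.0227e+11
q = 0.839 * 5.67e-8 * 3.0227e+11 / 1000 = 14.379 kW/m^2

14.379 kW/m^2


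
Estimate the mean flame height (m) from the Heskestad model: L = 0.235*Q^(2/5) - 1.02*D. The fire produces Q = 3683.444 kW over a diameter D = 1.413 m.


Q^(2/5) = 26.699
0.235 * Q^(2/5) = 6.2744
1.02 * D = 1.4413
L = 4.8331 m

4.8331 m


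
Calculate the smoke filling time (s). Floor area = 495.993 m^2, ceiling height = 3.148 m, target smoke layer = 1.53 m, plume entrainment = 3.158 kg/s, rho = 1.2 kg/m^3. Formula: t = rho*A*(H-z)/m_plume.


H - z = 1.618 m
t = 1.2 * 495.993 * 1.618 / 3.158 = 304.95 s

304.95 s


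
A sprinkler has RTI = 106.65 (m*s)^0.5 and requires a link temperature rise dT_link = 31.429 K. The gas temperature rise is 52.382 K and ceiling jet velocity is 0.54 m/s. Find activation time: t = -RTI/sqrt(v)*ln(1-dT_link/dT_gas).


dT_link/dT_gas = 0.60000
ln(1 - 0.60000) = -0.91628
t = -106.65 / sqrt(0.54) * -0.91628 = 132.98 s

132.98 s


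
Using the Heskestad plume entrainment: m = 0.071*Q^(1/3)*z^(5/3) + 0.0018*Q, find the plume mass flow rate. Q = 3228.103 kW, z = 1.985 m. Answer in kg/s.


Q^(1/3) = 14.779
z^(5/3) = 3.1352
First term = 0.071 * 14.779 * 3.1352 = 3.2898
Second term = 0.0018 * 3228.103 = 5.8106
m = 9.1004 kg/s

9.1004 kg/s


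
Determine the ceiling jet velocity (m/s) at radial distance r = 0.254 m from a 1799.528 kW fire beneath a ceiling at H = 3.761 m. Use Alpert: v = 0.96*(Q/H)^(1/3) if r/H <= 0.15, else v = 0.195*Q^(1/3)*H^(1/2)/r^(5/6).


r/H = 0.254 / 3.761 = 0.067535
r/H <= 0.15, so v = 0.96*(Q/H)^(1/3)
Q/H = 478.47
(Q/H)^(1/3) = 7.8214
v = 0.96 * 7.8214 = 7.5086 m/s

7.5086 m/s


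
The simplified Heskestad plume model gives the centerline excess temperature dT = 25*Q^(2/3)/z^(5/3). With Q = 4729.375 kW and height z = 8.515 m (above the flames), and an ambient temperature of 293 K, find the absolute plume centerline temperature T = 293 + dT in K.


Q^(2/3) = 281.75
z^(5/3) = 35.506
dT = 25 * 281.75 / 35.506 = 198.38 K
T = 293 + 198.38 = 491.38 K

491.38 K


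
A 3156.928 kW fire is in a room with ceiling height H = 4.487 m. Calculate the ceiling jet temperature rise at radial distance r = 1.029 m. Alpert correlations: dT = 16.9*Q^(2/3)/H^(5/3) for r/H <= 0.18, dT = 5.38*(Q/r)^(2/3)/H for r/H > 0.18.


r/H = 1.029 / 4.487 = 0.22933
r/H > 0.18, so dT = 5.38*(Q/r)^(2/3)/H
Q/r = 3068.0
(Q/r)^(2/3) = 211.14
dT = 5.38 * 211.14 / 4.487 = 253.16 K

253.16 K


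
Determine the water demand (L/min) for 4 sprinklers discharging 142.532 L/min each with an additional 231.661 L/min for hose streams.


Sprinkler demand = 4 * 142.532 = 570.128 L/min
Total = 570.128 + 231.661 = 801.789 L/min

801.789 L/min


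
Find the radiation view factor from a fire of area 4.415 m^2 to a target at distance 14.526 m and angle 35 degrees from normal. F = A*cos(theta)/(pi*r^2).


cos(35 deg) = 0.81915
pi*r^2 = 662.89
F = 4.415 * 0.81915 / 662.89 = 0.0054557

0.0054557


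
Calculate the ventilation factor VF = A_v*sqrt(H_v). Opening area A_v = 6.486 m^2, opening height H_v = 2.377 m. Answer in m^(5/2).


sqrt(H_v) = 1.5418
VF = 6.486 * 1.5418 = 9.9998 m^(5/2)

9.9998 m^(5/2)


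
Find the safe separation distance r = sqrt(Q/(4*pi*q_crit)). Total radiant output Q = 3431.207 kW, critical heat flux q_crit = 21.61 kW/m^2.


4*pi*q_crit = 271.56
Q/(4*pi*q_crit) = 12.635
r = sqrt(12.635) = 3.5546 m

3.5546 m


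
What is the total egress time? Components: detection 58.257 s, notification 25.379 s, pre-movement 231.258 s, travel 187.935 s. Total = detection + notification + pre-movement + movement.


Total = 58.257 + 25.379 + 231.258 + 187.935 = 502.829 s

502.829 s


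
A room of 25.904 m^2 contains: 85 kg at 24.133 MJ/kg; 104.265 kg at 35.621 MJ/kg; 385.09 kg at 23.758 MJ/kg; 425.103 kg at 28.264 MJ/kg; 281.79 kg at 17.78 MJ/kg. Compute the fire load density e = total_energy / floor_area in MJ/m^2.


Total energy = 85*24.133 + 104.265*35.621 + 385.09*23.758 + 425.103*28.264 + 281.79*17.78
= 2051.305 + 3714.024 + 9148.968 + 12015.11 + 5010.226
= 31939.63 MJ
e = 31939.63 / 25.904 = 1233.0 MJ/m^2

1233.0 MJ/m^2


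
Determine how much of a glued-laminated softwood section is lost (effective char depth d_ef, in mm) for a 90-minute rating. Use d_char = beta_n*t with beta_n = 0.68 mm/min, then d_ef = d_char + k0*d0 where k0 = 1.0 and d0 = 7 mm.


d_char = 0.68 * 90 = 61.2 mm
d_ef = 61.2 + 1.0*7 = 68.2 mm

68.2 mm


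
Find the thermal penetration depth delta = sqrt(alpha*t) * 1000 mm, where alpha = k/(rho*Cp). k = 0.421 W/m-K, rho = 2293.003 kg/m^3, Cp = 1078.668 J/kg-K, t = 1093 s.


alpha = 0.421 / (2293.003 * 1078.668) = 1.7021e-07 m^2/s
alpha * t = 0.00018604
delta = sqrt(0.00018604) * 1000 = 13.640 mm

13.640 mm


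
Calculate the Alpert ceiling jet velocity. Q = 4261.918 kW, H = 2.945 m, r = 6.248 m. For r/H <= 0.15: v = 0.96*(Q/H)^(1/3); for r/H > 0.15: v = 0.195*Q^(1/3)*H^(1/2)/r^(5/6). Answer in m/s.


r/H = 6.248 / 2.945 = 2.1216
r/H > 0.15, so v = 0.195*Q^(1/3)*H^(1/2)/r^(5/6)
Q^(1/3) = 16.213
H^(1/2) = 1.7161
r^(5/6) = 4.6038
v = 0.195 * 16.213 * 1.7161 / 4.6038 = 1.1785 m/s

1.1785 m/s


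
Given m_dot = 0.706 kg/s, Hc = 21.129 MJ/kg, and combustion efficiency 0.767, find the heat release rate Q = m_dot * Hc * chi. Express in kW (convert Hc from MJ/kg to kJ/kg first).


Hc = 21.129 MJ/kg = 21.129 * 1000 kJ/kg = 21129 kJ/kg
Q = 0.706 kg/s * 21129 kJ/kg * 0.767 = 11441 kW

11441 kW


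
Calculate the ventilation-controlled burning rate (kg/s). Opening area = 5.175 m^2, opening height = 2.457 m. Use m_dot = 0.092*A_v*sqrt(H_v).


sqrt(H_v) = 1.5675
m_dot = 0.092 * 5.175 * 1.5675 = 0.74628 kg/s

0.74628 kg/s


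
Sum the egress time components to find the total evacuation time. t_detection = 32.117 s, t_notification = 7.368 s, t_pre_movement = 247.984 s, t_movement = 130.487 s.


Total = 32.117 + 7.368 + 247.984 + 130.487 = 417.956 s

417.956 s


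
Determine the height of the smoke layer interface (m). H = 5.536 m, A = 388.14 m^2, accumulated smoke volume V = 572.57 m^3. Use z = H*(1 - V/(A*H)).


V/(A*H) = 0.26647
1 - 0.26647 = 0.73353
z = 5.536 * 0.73353 = 4.0608 m

4.0608 m


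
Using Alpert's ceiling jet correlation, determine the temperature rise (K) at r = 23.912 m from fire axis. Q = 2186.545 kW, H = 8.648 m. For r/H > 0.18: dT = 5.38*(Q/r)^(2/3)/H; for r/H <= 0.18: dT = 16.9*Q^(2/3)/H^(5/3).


r/H = 23.912 / 8.648 = 2.7650
r/H > 0.18, so dT = 5.38*(Q/r)^(2/3)/H
Q/r = 91.441
(Q/r)^(2/3) = 20.297
dT = 5.38 * 20.297 / 8.648 = 12.627 K

12.627 K


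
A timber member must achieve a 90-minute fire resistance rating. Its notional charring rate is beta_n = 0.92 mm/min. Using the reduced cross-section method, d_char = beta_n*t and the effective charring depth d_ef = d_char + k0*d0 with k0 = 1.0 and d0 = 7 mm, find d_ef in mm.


d_char = 0.92 * 90 = 82.8 mm
d_ef = 82.8 + 1.0*7 = 89.8 mm

89.8 mm


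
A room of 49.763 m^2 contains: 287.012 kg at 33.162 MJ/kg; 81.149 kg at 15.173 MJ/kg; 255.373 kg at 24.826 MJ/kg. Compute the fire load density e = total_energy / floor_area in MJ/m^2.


Total energy = 287.012*33.162 + 81.149*15.173 + 255.373*24.826
= 9517.892 + 1231.274 + 6339.890
= 17089.06 MJ
e = 17089.06 / 49.763 = 343.41 MJ/m^2

343.41 MJ/m^2


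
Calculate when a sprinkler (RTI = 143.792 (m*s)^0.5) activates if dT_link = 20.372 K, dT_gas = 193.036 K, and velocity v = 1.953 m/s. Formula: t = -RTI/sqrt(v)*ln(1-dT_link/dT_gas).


dT_link/dT_gas = 0.10553
ln(1 - 0.10553) = -0.11153
t = -143.792 / sqrt(1.953) * -0.11153 = 11.476 s

11.476 s


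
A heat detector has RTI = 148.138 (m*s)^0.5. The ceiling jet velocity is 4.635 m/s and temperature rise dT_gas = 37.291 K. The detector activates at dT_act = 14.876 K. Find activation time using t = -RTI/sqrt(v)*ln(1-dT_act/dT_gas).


dT_act/dT_gas = 0.39892
ln(1 - 0.39892) = -0.50902
t = -148.138 / sqrt(4.635) * -0.50902 = 35.025 s

35.025 s


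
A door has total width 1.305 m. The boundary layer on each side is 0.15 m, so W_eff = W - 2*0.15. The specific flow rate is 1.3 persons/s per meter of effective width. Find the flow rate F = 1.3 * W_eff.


W_eff = 1.305 - 0.30 = 1.005 m
F = 1.3 * 1.005 = 1.3065 persons/s

1.3065 persons/s


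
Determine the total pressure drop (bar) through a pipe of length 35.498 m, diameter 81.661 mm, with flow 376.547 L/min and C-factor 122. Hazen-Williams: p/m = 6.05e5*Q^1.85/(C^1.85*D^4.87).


Q^1.85 = 58246
C^1.85 = 7240.5
D^4.87 = 2.0489e+09
p/m = 0.0023754 bar/m
p_total = 0.0023754 * 35.498 = 0.084323 bar

0.084323 bar


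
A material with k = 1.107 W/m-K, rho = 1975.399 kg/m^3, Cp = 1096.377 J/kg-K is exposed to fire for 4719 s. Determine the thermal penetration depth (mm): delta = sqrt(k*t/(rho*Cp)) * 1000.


alpha = 1.107 / (1975.399 * 1096.377) = 5.1113e-07 m^2/s
alpha * t = 0.0024120
delta = sqrt(0.0024120) * 1000 = 49.112 mm

49.112 mm


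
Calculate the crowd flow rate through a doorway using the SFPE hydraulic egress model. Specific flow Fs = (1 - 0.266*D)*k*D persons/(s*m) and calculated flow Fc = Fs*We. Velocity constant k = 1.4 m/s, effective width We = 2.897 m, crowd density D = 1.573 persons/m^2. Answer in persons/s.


1 - 0.266*D = 1 - 0.266*1.573 = 0.58158
Fs = 0.58158 * 1.4 * 1.573 = 1.2808 persons/(s*m)
Fc = 1.2808 * 2.897 = 3.7104 persons/s

3.7104 persons/s


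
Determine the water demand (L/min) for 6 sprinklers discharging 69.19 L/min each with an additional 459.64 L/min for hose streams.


Sprinkler demand = 6 * 69.19 = 415.14 L/min
Total = 415.14 + 459.64 = 874.78 L/min

874.78 L/min


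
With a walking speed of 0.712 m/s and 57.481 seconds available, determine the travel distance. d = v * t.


d = 0.712 * 57.481 = 40.926 m

40.926 m


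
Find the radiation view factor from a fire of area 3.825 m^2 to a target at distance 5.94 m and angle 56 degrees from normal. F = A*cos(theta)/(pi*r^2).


cos(56 deg) = 0.55919
pi*r^2 = 110.85
F = 3.825 * 0.55919 / 110.85 = 0.019296

0.019296


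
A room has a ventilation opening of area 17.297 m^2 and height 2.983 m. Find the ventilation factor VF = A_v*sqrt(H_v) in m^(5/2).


sqrt(H_v) = 1.7271
VF = 17.297 * 1.7271 = 29.874 m^(5/2)

29.874 m^(5/2)


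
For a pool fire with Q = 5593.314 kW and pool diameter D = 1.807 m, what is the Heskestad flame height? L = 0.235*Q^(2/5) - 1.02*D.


Q^(2/5) = 31.555
0.235 * Q^(2/5) = 7.4154
1.02 * D = 1.8431
L = 5.5723 m

5.5723 m


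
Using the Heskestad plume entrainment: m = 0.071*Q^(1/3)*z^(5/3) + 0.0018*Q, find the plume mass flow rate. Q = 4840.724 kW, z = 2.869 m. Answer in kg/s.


Q^(1/3) = 16.916
z^(5/3) = 5.7927
First term = 0.071 * 16.916 * 5.7927 = 6.9574
Second term = 0.0018 * 4840.724 = 8.7133
m = 15.671 kg/s

15.671 kg/s


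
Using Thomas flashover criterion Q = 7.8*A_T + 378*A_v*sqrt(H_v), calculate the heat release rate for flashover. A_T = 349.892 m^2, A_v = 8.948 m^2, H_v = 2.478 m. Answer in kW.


7.8*A_T = 2729.2
sqrt(H_v) = 1.5742
378*A_v*sqrt(H_v) = 5324.4
Q = 2729.2 + 5324.4 = 8053.5 kW

8053.5 kW


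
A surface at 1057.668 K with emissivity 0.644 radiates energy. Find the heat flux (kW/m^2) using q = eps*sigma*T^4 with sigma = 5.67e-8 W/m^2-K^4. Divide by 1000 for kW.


T^4 = 1.2514e+12
q = 0.644 * 5.67e-8 * 1.2514e+12 / 1000 = 45.695 kW/m^2

45.695 kW/m^2


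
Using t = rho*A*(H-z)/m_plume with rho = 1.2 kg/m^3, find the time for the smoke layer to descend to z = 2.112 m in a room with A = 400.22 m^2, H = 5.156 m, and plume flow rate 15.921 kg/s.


H - z = 3.044 m
t = 1.2 * 400.22 * 3.044 / 15.921 = 91.824 s

91.824 s


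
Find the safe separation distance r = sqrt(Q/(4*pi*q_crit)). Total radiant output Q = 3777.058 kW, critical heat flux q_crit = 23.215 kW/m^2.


4*pi*q_crit = 291.73
Q/(4*pi*q_crit) = 12.947
r = sqrt(12.947) = 3.5982 m

3.5982 m


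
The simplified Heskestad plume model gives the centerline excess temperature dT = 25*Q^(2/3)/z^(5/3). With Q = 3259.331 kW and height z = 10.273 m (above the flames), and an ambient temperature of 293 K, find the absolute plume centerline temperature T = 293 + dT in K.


Q^(2/3) = 219.83
z^(5/3) = 48.547
dT = 25 * 219.83 / 48.547 = 113.20 K
T = 293 + 113.20 = 406.20 K

406.20 K


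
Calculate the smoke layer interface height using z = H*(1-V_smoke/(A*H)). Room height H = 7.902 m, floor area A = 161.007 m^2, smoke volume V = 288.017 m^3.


V/(A*H) = 0.22638
1 - 0.22638 = 0.77362
z = 7.902 * 0.77362 = 6.1132 m

6.1132 m


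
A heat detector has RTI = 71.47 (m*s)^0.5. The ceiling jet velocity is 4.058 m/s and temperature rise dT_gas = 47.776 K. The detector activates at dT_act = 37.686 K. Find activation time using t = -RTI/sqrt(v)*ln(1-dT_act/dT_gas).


dT_act/dT_gas = 0.78881
ln(1 - 0.78881) = -1.5550
t = -71.47 / sqrt(4.058) * -1.5550 = 55.169 s

55.169 s


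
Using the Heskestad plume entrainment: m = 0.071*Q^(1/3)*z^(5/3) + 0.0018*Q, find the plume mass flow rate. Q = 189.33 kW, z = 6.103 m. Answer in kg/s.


Q^(1/3) = 5.7421
z^(5/3) = 20.382
First term = 0.071 * 5.7421 * 20.382 = 8.3094
Second term = 0.0018 * 189.33 = 0.34079
m = 8.6502 kg/s

8.6502 kg/s


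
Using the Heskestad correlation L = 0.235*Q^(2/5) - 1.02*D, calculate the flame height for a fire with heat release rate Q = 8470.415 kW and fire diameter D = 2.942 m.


Q^(2/5) = 37.253
0.235 * Q^(2/5) = 8.7545
1.02 * D = 3.0008
L = 5.7536 m

5.7536 m


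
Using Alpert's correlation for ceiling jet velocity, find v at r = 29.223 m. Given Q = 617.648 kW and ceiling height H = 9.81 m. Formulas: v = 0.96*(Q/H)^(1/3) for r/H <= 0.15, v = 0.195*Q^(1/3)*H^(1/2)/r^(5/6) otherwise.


r/H = 29.223 / 9.81 = 2.9789
r/H > 0.15, so v = 0.195*Q^(1/3)*H^(1/2)/r^(5/6)
Q^(1/3) = 8.5162
H^(1/2) = 3.1321
r^(5/6) = 16.651
v = 0.195 * 8.5162 * 3.1321 / 16.651 = 0.31238 m/s

0.31238 m/s


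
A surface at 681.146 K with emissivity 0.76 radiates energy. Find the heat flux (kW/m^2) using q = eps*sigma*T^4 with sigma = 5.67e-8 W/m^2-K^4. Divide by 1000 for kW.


T^4 = 2.1526e+11
q = 0.76 * 5.67e-8 * 2.1526e+11 / 1000 = 9.2759 kW/m^2

9.2759 kW/m^2


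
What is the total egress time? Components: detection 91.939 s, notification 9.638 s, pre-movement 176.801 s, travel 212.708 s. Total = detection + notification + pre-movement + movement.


Total = 91.939 + 9.638 + 176.801 + 212.708 = 491.086 s

491.086 s


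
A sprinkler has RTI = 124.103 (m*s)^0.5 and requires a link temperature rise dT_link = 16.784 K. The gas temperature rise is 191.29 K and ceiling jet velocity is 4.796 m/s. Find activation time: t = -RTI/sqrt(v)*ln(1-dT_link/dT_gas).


dT_link/dT_gas = 0.087741
ln(1 - 0.087741) = -0.091831
t = -124.103 / sqrt(4.796) * -0.091831 = 5.2040 s

5.2040 s


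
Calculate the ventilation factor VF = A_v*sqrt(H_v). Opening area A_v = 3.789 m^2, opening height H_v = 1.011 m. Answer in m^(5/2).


sqrt(H_v) = 1.0055
VF = 3.789 * 1.0055 = 3.8098 m^(5/2)

3.8098 m^(5/2)


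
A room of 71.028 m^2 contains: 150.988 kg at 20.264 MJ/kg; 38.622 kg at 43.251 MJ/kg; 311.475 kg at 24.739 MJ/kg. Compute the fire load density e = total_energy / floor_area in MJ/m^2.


Total energy = 150.988*20.264 + 38.622*43.251 + 311.475*24.739
= 3059.621 + 1670.440 + 7705.580
= 12435.64 MJ
e = 12435.64 / 71.028 = 175.08 MJ/m^2

175.08 MJ/m^2


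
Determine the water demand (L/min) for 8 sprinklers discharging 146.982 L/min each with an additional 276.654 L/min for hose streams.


Sprinkler demand = 8 * 146.982 = 1175.856 L/min
Total = 1175.856 + 276.654 = 1452.51 L/min

1452.51 L/min


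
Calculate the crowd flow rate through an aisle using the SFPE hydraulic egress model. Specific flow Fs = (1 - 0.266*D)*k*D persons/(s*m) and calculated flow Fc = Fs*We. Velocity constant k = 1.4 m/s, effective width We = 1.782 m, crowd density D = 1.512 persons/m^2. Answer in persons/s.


1 - 0.266*D = 1 - 0.266*1.512 = 0.59781
Fs = 0.59781 * 1.4 * 1.512 = 1.2654 persons/(s*m)
Fc = 1.2654 * 1.782 = 2.2550 persons/s

2.2550 persons/s


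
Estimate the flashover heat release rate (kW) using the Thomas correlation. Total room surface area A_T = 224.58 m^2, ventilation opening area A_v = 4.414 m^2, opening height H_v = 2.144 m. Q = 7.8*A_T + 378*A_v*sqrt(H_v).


7.8*A_T = 1751.724
sqrt(H_v) = 1.4642
378*A_v*sqrt(H_v) = 2443.1
Q = 1751.724 + 2443.1 = 4194.8 kW

4194.8 kW


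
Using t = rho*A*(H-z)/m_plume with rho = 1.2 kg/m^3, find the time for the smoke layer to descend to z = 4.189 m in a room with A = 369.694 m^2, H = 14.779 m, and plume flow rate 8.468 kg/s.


H - z = 10.59 m
t = 1.2 * 369.694 * 10.59 / 8.468 = 554.80 s

554.80 s


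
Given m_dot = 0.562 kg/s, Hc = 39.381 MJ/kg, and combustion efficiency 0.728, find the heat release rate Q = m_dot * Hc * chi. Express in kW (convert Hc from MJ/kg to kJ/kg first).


Hc = 39.381 MJ/kg = 39.381 * 1000 kJ/kg = 39381 kJ/kg
Q = 0.562 kg/s * 39381 kJ/kg * 0.728 = 16112 kW

16112 kW


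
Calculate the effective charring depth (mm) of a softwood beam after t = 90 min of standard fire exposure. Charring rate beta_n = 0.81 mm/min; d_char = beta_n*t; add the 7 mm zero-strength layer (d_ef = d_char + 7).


d_char = 0.81 * 90 = 72.9 mm
d_ef = 72.9 + 1.0*7 = 79.9 mm

79.9 mm


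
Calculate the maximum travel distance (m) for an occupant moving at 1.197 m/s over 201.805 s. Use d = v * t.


d = 1.197 * 201.805 = 241.56 m

241.56 m


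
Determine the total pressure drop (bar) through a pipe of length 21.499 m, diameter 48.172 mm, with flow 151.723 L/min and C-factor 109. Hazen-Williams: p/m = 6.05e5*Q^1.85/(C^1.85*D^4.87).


Q^1.85 = 10838
C^1.85 = 5878.1
D^4.87 = 1.5675e+08
p/m = 0.0071163 bar/m
p_total = 0.0071163 * 21.499 = 0.15299 bar

0.15299 bar


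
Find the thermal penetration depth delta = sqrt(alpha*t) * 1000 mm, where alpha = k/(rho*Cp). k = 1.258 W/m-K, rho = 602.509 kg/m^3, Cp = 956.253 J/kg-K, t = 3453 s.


alpha = 1.258 / (602.509 * 956.253) = 2.1835e-06 m^2/s
alpha * t = 0.0075395
delta = sqrt(0.0075395) * 1000 = 86.830 mm

86.830 mm


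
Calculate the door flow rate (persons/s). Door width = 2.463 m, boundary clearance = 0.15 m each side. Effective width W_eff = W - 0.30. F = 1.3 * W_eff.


W_eff = 2.463 - 0.30 = 2.163 m
F = 1.3 * 2.163 = 2.8119 persons/s

2.8119 persons/s


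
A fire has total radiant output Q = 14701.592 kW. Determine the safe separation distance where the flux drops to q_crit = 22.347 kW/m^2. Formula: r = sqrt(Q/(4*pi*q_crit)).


4*pi*q_crit = 280.82
Q/(4*pi*q_crit) = 52.352
r = sqrt(52.352) = 7.2355 m

7.2355 m


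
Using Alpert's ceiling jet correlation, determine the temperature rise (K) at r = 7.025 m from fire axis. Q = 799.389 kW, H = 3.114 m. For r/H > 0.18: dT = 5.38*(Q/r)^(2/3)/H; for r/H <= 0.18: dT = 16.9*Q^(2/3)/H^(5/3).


r/H = 7.025 / 3.114 = 2.2559
r/H > 0.18, so dT = 5.38*(Q/r)^(2/3)/H
Q/r = 113.79
(Q/r)^(2/3) = 23.482
dT = 5.38 * 23.482 / 3.114 = 40.570 K

40.570 K


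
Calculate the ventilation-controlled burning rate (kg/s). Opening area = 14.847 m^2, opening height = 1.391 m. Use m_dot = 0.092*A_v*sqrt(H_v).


sqrt(H_v) = 1.1794
m_dot = 0.092 * 14.847 * 1.1794 = 1.6110 kg/s

1.6110 kg/s


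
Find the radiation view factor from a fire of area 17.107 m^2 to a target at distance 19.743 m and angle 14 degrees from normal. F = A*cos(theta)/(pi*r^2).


cos(14 deg) = 0.97030
pi*r^2 = 1224.5
F = 17.107 * 0.97030 / 1224.5 = 0.013555

0.013555


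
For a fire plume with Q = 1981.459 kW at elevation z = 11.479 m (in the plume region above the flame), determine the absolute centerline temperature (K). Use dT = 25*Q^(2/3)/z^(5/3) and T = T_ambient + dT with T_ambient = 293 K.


Q^(2/3) = 157.76
z^(5/3) = 58.413
dT = 25 * 157.76 / 58.413 = 67.519 K
T = 293 + 67.519 = 360.52 K

360.52 K


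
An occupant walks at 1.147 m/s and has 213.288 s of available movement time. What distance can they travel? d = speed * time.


d = 1.147 * 213.288 = 244.64 m

244.64 m


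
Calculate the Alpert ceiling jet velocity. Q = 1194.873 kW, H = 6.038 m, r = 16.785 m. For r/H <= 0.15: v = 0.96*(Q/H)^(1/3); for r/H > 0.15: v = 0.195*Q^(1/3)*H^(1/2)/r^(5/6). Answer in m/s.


r/H = 16.785 / 6.038 = 2.7799
r/H > 0.15, so v = 0.195*Q^(1/3)*H^(1/2)/r^(5/6)
Q^(1/3) = 10.611
H^(1/2) = 2.4572
r^(5/6) = 10.490
v = 0.195 * 10.611 * 2.4572 / 10.490 = 0.48472 m/s

0.48472 m/s


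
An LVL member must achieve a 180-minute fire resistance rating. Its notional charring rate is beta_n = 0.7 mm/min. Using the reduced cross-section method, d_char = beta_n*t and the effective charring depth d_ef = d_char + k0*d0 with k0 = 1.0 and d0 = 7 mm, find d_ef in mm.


d_char = 0.7 * 180 = 126 mm
d_ef = 126 + 1.0*7 = 133 mm

133 mm


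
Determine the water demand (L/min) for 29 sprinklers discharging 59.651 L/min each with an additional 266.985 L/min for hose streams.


Sprinkler demand = 29 * 59.651 = 1729.879 L/min
Total = 1729.879 + 266.985 = 1996.864 L/min

1996.864 L/min


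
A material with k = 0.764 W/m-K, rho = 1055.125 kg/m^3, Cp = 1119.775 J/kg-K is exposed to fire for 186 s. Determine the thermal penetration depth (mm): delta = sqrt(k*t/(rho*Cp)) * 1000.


alpha = 0.764 / (1055.125 * 1119.775) = 6.4663e-07 m^2/s
alpha * t = 0.00012027
delta = sqrt(0.00012027) * 1000 = 10.967 mm

10.967 mm


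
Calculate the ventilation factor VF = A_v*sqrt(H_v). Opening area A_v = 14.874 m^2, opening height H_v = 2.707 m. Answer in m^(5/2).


sqrt(H_v) = 1.6453
VF = 14.874 * 1.6453 = 24.472 m^(5/2)

24.472 m^(5/2)


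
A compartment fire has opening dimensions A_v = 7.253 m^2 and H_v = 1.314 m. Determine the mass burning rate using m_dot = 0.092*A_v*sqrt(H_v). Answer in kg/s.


sqrt(H_v) = 1.1463
m_dot = 0.092 * 7.253 * 1.1463 = 0.76490 kg/s

0.76490 kg/s


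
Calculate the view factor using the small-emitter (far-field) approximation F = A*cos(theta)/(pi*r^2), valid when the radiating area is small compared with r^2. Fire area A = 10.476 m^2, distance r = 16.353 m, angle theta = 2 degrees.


cos(2 deg) = 0.99939
pi*r^2 = 840.13
F = 10.476 * 0.99939 / 840.13 = 0.012462

0.012462


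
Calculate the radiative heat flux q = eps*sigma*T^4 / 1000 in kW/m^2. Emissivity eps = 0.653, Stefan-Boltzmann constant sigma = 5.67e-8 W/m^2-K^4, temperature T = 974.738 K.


T^4 = 9.0272e+11
q = 0.653 * 5.67e-8 * 9.0272e+11 / 1000 = 33.423 kW/m^2

33.423 kW/m^2


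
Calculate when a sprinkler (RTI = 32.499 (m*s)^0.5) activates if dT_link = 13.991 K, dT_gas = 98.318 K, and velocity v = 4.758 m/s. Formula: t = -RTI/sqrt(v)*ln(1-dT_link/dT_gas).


dT_link/dT_gas = 0.14230
ln(1 - 0.14230) = -0.15351
t = -32.499 / sqrt(4.758) * -0.15351 = 2.2871 s

2.2871 s


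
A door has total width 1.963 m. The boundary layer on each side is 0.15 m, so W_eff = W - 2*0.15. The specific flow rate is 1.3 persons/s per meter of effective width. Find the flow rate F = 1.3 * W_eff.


W_eff = 1.963 - 0.30 = 1.663 m
F = 1.3 * 1.663 = 2.1619 persons/s

2.1619 persons/s


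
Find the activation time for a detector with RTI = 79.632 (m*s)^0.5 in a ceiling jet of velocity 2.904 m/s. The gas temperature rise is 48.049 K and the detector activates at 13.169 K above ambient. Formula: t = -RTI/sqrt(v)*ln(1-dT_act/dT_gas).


dT_act/dT_gas = 0.27407
ln(1 - 0.27407) = -0.32031
t = -79.632 / sqrt(2.904) * -0.32031 = 14.968 s

14.968 s


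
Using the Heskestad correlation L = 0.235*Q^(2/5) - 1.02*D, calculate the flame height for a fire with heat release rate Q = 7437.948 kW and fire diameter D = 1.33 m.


Q^(2/5) = 35.366
0.235 * Q^(2/5) = 8.3109
1.02 * D = 1.3566
L = 6.9543 m

6.9543 m


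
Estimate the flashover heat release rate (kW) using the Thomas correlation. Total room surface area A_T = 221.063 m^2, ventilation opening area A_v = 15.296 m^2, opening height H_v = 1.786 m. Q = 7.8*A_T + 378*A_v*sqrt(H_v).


7.8*A_T = 1724.3
sqrt(H_v) = 1.3364
378*A_v*sqrt(H_v) = 7727.0
Q = 1724.3 + 7727.0 = 9451.3 kW

9451.3 kW


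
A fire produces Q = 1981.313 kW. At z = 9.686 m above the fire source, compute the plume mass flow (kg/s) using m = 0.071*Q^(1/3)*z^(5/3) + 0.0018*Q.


Q^(1/3) = 12.560
z^(5/3) = 44.012
First term = 0.071 * 12.560 * 44.012 = 39.248
Second term = 0.0018 * 1981.313 = 3.5664
m = 42.814 kg/s

42.814 kg/s


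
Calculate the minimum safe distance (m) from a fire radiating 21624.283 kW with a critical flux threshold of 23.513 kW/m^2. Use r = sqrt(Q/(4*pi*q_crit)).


4*pi*q_crit = 295.47
Q/(4*pi*q_crit) = 73.185
r = sqrt(73.185) = 8.5548 m

8.5548 m


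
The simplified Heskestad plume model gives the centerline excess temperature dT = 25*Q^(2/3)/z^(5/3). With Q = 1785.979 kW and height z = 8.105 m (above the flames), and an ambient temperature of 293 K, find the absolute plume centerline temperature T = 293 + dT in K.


Q^(2/3) = 147.20
z^(5/3) = 32.703
dT = 25 * 147.20 / 32.703 = 112.53 K
T = 293 + 112.53 = 405.53 K

405.53 K


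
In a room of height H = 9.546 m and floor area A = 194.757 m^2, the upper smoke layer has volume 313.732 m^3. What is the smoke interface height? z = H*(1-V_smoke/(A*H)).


V/(A*H) = 0.16875
1 - 0.16875 = 0.83125
z = 9.546 * 0.83125 = 7.9351 m

7.9351 m


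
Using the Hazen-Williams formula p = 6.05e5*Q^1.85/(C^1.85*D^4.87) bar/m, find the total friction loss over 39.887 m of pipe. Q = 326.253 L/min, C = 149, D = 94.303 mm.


Q^1.85 = 44676
C^1.85 = 10481
D^4.87 = 4.1299e+09
p/m = 0.00062445 bar/m
p_total = 0.00062445 * 39.887 = 0.024907 bar

0.024907 bar


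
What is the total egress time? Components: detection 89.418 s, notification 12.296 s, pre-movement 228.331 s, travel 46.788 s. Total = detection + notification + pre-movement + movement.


Total = 89.418 + 12.296 + 228.331 + 46.788 = 376.833 s

376.833 s


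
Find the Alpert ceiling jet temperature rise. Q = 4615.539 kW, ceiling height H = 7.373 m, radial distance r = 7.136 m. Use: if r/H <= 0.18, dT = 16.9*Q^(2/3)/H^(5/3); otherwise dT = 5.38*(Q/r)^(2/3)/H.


r/H = 7.136 / 7.373 = 0.96786
r/H > 0.18, so dT = 5.38*(Q/r)^(2/3)/H
Q/r = 646.80
(Q/r)^(2/3) = 74.790
dT = 5.38 * 74.790 / 7.373 = 54.574 K

54.574 K


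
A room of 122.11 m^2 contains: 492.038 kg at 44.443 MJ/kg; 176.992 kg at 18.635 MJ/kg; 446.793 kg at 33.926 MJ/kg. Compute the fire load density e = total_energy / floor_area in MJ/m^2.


Total energy = 492.038*44.443 + 176.992*18.635 + 446.793*33.926
= 21867.64 + 3298.246 + 15157.90
= 40323.79 MJ
e = 40323.79 / 122.11 = 330.23 MJ/m^2

330.23 MJ/m^2


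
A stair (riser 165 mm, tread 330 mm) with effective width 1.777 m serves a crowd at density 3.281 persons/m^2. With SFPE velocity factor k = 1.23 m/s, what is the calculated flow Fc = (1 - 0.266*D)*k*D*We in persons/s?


1 - 0.266*D = 1 - 0.266*3.281 = 0.12725
Fs = 0.12725 * 1.23 * 3.281 = 0.51355 persons/(s*m)
Fc = 0.51355 * 1.777 = 0.91258 persons/s

0.91258 persons/s
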